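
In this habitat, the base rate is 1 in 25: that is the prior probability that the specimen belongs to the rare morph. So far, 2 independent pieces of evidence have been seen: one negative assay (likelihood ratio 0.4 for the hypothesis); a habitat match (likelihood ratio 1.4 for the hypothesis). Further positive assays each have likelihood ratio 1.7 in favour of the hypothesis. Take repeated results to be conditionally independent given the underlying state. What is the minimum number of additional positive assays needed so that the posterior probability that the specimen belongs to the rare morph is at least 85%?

11

Prior odds = 0.04/0.96 = 1/24.
Combined Bayes factor of the evidence already in hand = 0.4 × 1.4 = 0.56.
Odds after that evidence = (1/24) × 0.56 = 7/300.
Target odds = 0.85/0.15 = 17/3.
Need 1.7ⁿ ≥ 17/3 ÷ (7/300) = 1700/7.
1.7¹⁰ ≈201.599 falls short of 1700/7 but 1.7¹¹ ≈342.719 reaches it, so n = 11.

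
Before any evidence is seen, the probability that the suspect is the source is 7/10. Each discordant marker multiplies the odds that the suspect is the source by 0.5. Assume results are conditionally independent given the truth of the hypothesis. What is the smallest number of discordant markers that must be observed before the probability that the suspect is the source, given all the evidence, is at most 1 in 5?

Prior odds: 0.7 ÷ 0.3 = 7/3.
Likelihood ratio per discordant marker = 0.5.
Target posterior odds = 0.2/0.8 = 0.25.
Require 0.5ⁿ ≤ 0.25 ÷ (7/3) = 3/28.
0.5³ = 0.125 is still above 3/28 but 0.5⁴ = 0.0625 is at or below it, so n = 4.

4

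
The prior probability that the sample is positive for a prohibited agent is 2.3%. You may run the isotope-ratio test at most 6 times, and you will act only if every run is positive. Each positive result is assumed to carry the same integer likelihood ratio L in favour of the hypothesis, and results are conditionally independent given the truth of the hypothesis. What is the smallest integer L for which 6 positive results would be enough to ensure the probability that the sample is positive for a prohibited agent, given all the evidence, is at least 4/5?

Prior odds = 0.023/0.977 = 23/977.
Target odds = 0.8/0.2 = 4.
Need L⁶ ≥ 4 ÷ (23/977) = 3908/23.
2⁶ = 64 < 3908/23 ≤ 729 = 3⁶, so L = 3.

3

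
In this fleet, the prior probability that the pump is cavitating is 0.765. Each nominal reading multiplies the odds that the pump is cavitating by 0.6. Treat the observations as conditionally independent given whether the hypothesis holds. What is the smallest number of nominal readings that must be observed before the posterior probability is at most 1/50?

Prior odds = 0.765/0.235 = 153/47.
Likelihood ratio per nominal reading = 0.6.
Target odds: 0.02 ÷ 0.98 = 1/49.
Require 0.6ⁿ ≤ 1/49 ÷ (153/47) = 47/7497.
0.6⁹ = 19683/1953125 is still above 47/7497 but 0.6¹⁰ = 59049/9765625 is at or below it, so n = 10.

10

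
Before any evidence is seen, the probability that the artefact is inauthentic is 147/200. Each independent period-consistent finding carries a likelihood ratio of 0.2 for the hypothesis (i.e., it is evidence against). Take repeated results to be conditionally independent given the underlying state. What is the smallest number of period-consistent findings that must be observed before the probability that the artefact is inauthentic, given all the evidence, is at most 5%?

3

Prior odds = 0.735/0.265 = 147/53.
Likelihood ratio per period-consistent finding = 0.2.
Target posterior odds = 0.05/0.95 = 1/19.
Require 0.2ⁿ ≤ 1/19 ÷ (147/53) = 53/2793.
0.2² = 0.04 is still above 53/2793 but 0.2³ = 0.008 is at or below it, so n = 3.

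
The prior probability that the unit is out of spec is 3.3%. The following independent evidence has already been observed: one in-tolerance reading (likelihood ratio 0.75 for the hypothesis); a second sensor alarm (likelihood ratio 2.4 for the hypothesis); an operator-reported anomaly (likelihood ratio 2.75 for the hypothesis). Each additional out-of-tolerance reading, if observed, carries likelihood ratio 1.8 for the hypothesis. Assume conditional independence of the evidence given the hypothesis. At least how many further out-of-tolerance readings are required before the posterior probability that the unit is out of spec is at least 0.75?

Prior odds = 0.033/0.967 = 33/967.
Combined Bayes factor of the evidence already in hand = 0.75 × 2.4 × 2.75 = 4.95.
Odds after that evidence = (33/967) × 4.95 = 3267/19340.
Target odds = 0.75/0.25 = 3.
Need 1.8ⁿ ≥ 3 ÷ (3267/19340) = 19340/1089.
1.8⁴ = 10.4976 falls short of 19340/1089 but 1.8⁵ = 18.89568 reaches it, so n = 5.

5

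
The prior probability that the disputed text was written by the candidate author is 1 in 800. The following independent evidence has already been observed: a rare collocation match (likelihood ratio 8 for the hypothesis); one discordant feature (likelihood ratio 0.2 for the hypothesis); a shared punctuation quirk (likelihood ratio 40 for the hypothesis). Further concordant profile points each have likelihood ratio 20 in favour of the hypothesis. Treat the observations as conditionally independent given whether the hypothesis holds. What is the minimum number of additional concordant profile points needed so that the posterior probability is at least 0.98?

3

Prior odds = 0.00125/0.99875 = 1/799.
Combined Bayes factor of the evidence already in hand = 8 × 0.2 × 40 = 64.
Odds after that evidence = (1/799) × 64 = 64/799.
Target odds = 0.98/0.02 = 49.
Need 20ⁿ ≥ 49 ÷ (64/799) = 611.734375.
20² = 400 falls short of 611.734375 but 20³ = 8000 reaches it, so n = 3.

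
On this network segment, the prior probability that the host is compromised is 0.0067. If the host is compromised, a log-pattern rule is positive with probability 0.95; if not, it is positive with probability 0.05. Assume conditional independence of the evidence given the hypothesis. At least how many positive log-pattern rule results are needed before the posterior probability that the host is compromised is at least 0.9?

Prior odds = 0.0067/0.9933 = 67/9933.
Likelihood ratio of a positive = 0.95/0.05 = 19.
Target posterior odds = 0.9/0.1 = 9.
Need (67/9933) × 19ⁿ ≥ 9, i.e. 19ⁿ ≥ 89397/67.
19² = 361 falls short of 89397/67 but 19³ = 6859 reaches it, so n = 3.

3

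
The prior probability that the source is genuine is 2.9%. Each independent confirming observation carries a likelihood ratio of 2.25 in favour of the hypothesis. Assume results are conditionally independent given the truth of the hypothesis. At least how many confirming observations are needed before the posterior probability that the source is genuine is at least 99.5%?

Prior odds = 0.029/0.971 = 29/971.
Likelihood ratio per confirming observation = 2.25.
Target posterior odds = 0.995/0.005 = 199.
Require 2.25ⁿ ≥ 199 ÷ (29/971) = 193229/29.
2.25¹⁰ ≈3325.26 falls short of 193229/29 but 2.25¹¹ ≈7481.83 reaches it, so n = 11.

11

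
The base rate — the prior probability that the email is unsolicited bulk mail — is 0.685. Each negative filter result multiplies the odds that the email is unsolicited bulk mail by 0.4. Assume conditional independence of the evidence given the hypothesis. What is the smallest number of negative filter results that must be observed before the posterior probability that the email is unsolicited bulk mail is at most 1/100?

Prior odds: 0.685 ÷ 0.315 = 137/63.
Likelihood ratio per negative filter result = 0.4.
Target odds: 0.01 ÷ 0.99 = 1/99.
Require 0.4ⁿ ≤ 1/99 ÷ (137/63) = 7/1507.
0.4⁵ = 0.01024 is still above 7/1507 but 0.4⁶ = 64/15625 is at or below it, so n = 6.

6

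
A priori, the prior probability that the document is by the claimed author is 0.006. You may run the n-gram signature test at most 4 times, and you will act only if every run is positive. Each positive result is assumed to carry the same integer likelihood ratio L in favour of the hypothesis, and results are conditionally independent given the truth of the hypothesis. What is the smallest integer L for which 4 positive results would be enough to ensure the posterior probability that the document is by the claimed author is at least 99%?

Prior odds = 0.006/0.994 = 3/497.
Target odds = 0.99/0.01 = 99.
Need L⁴ ≥ 99 ÷ (3/497) = 16401.
11⁴ = 14641 < 16401 ≤ 20736 = 12⁴, so L = 12.

12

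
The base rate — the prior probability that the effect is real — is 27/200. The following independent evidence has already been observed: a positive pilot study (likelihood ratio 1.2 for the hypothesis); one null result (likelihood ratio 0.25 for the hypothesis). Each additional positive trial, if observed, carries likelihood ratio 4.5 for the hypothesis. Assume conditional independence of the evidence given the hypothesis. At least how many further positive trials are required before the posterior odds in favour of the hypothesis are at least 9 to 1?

4

Prior odds = 0.135/0.865 = 27/173.
Combined Bayes factor of the evidence already in hand = 1.2 × 0.25 = 0.3.
Odds after that evidence = (27/173) × 0.3 = 81/1730.
Target odds = 9.
Need 4.5ⁿ ≥ 9 ÷ (81/1730) = 1730/9.
4.5³ = 91.125 falls short of 1730/9 but 4.5⁴ = 410.0625 reaches it, so n = 4.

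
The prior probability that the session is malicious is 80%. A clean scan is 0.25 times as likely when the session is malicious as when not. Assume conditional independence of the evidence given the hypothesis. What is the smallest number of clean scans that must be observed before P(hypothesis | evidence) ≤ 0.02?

Prior odds = 0.8/0.2 = 4.
Likelihood ratio per clean scan = 0.25.
Target posterior odds = 0.02/0.98 = 1/49.
Need 4 × 0.25ⁿ ≤ 1/49, i.e. 0.25ⁿ ≤ 1/196.
0.25³ = 0.015625 is still above 1/196 but 0.25⁴ = 0.00390625 is at or below it, so n = 4.

4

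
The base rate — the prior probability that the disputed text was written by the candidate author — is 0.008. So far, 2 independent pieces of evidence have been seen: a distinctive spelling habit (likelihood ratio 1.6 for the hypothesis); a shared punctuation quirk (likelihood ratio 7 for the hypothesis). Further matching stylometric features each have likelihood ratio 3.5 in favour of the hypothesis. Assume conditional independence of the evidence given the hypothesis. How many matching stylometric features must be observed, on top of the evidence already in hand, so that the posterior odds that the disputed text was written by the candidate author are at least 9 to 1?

Prior odds = 0.008/0.992 = 1/124.
Combined Bayes factor of the evidence already in hand = 1.6 × 7 = 11.2.
Odds after that evidence = (1/124) × 11.2 = 14/155.
Target odds = 9.
Need 3.5ⁿ ≥ 9 ÷ (14/155) = 1395/14.
3.5³ = 42.875 falls short of 1395/14 but 3.5⁴ = 150.0625 reaches it, so n = 4.

4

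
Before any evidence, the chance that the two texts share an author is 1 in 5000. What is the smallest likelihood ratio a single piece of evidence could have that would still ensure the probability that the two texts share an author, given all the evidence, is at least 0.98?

244951

Prior odds = 0.0002/0.9998 = 1/4999.
Target odds = 0.98/0.02 = 49.
Required Bayes factor = 49 ÷ (1/4999) = 244951.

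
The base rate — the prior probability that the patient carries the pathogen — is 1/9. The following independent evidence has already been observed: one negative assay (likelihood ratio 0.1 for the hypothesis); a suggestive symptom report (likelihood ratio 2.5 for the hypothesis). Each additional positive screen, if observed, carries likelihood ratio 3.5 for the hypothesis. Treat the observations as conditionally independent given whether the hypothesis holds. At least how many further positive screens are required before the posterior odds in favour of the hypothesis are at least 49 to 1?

Prior odds = (1/9)/(8/9) = 0.125.
Combined Bayes factor of the evidence already in hand = 0.1 × 2.5 = 0.25.
Odds after that evidence = 0.125 × 0.25 = 0.03125.
Target odds = 49.
Need 3.5ⁿ ≥ 49 ÷ 0.03125 = 1568.
3.5⁵ = 525.21875 falls short of 1568 but 3.5⁶ = 1838.265625 reaches it, so n = 6.

6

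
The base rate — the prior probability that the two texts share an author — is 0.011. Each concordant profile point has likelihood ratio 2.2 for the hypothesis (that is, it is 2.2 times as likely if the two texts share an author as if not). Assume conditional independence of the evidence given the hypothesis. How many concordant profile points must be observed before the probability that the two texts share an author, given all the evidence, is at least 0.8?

Prior odds = 0.011/0.989 = 11/989.
Likelihood ratio per concordant profile point = 2.2.
Target odds: 0.8 ÷ 0.2 = 4.
Need (11/989) × 2.2ⁿ ≥ 4, i.e. 2.2ⁿ ≥ 3956/11.
2.2⁷ = 19487171/78125 falls short of 3956/11 but 2.2⁸ = 214358881/390625 reaches it, so n = 8.

8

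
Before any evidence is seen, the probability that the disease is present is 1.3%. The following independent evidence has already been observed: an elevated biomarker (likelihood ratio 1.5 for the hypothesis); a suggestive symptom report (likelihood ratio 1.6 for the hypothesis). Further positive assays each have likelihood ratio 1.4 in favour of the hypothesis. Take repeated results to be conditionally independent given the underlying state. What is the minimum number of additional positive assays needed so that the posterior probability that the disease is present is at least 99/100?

Prior odds = 0.013/0.987 = 13/987.
Combined Bayes factor of the evidence already in hand = 1.5 × 1.6 = 2.4.
Odds after that evidence = (13/987) × 2.4 = 52/1645.
Target odds = 0.99/0.01 = 99.
Need 1.4ⁿ ≥ 99 ÷ (52/1645) = 162855/52.
1.4²³ ≈2295.86 falls short of 162855/52 but 1.4²⁴ ≈3214.2 reaches it, so n = 24.

24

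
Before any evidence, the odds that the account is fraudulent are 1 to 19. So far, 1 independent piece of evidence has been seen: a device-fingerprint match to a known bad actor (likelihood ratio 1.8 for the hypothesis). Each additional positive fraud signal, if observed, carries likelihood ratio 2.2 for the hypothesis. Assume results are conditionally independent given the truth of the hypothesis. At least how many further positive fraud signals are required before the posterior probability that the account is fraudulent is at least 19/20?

7

Prior odds = 1/19.
Bayes factor of the evidence already in hand = 1.8.
Odds after that evidence = (1/19) × 1.8 = 9/95.
Target odds = 0.95/0.05 = 19.
Need 2.2ⁿ ≥ 19 ÷ (9/95) = 1805/9.
2.2⁶ = 1771561/15625 falls short of 1805/9 but 2.2⁷ = 19487171/78125 reaches it, so n = 7.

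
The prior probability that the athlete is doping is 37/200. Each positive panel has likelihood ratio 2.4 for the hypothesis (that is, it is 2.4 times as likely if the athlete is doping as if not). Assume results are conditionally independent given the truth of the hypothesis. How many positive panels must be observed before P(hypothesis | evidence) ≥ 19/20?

Prior odds: 0.185 ÷ 0.815 = 37/163.
Likelihood ratio per positive panel = 2.4.
Target odds: 0.95 ÷ 0.05 = 19.
Require 2.4ⁿ ≥ 19 ÷ (37/163) = 3097/37.
2.4⁵ = 79.62624 falls short of 3097/37 but 2.4⁶ = 2985984/15625 reaches it, so n = 6.

6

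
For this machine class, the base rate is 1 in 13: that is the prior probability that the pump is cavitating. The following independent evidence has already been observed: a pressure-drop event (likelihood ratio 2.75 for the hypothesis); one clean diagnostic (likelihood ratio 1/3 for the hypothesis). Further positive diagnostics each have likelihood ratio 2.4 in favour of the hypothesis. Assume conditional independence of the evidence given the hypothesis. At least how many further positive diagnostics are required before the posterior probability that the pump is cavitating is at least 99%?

9

Prior odds = (1/13)/(12/13) = 1/12.
Combined Bayes factor of the evidence already in hand = 2.75 × (1/3) = 11/12.
Odds after that evidence = (1/12) × 11/12 = 11/144.
Target odds = 0.99/0.01 = 99.
Need 2.4ⁿ ≥ 99 ÷ (11/144) = 1296.
2.4⁸ = 429981696/390625 falls short of 1296 but 2.4⁹ ≈2641.81 reaches it, so n = 9.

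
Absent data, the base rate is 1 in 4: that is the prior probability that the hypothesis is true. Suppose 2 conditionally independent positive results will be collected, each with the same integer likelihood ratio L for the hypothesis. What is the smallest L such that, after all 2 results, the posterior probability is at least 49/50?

13

Prior odds = 0.25/0.75 = 1/3.
Target odds = 0.98/0.02 = 49.
Need L² ≥ 49 ÷ (1/3) = 147.
12² = 144 < 147 ≤ 169 = 13², so L = 13.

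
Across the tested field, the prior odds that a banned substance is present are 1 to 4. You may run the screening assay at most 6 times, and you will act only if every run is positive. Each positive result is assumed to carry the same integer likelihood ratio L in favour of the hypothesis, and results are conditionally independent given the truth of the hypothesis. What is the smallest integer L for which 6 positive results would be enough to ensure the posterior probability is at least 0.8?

2

Prior odds = 0.25.
Target odds = 0.8/0.2 = 4.
Need L⁶ ≥ 4 ÷ 0.25 = 16.
1⁶ = 1 < 16 ≤ 64 = 2⁶, so L = 2.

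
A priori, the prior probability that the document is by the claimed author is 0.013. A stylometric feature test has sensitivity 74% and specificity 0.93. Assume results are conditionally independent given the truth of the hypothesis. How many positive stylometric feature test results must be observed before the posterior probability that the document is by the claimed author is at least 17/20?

Prior odds: 0.013 ÷ 0.987 = 13/987.
False-positive rate = 1 − 0.93 = 0.07; likelihood ratio of a positive = 0.74/0.07 = 74/7.
Target odds: 0.85 ÷ 0.15 = 17/3.
Require (74/7)ⁿ ≥ 17/3 ÷ (13/987) = 5593/13.
(74/7)² = 5476/49 falls short of 5593/13 but (74/7)³ = 405224/343 reaches it, so n = 3.

3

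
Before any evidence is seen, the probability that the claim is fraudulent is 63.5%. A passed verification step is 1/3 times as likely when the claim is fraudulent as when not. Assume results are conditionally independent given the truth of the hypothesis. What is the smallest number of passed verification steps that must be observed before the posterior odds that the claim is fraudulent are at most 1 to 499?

Prior odds = 0.635/0.365 = 127/73.
Likelihood ratio per passed verification step = 1/3.
Target odds = 1/499.
Require (1/3)ⁿ ≤ 1/499 ÷ (127/73) = 73/63373.
(1/3)⁶ = 1/729 is still above 73/63373 but (1/3)⁷ = 1/2187 is at or below it, so n = 7.

7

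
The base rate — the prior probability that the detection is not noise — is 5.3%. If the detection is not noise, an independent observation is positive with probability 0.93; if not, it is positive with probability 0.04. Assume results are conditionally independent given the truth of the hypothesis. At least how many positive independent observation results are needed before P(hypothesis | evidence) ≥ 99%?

Prior odds = 0.053/0.947 = 53/947.
Likelihood ratio of a positive = 0.93/0.04 = 23.25.
Target odds: 0.99 ÷ 0.01 = 99.
Need (53/947) × 23.25ⁿ ≥ 99, i.e. 23.25ⁿ ≥ 93753/53.
23.25² = 540.5625 falls short of 93753/53 but 23.25³ = 804357/64 reaches it, so n = 3.

3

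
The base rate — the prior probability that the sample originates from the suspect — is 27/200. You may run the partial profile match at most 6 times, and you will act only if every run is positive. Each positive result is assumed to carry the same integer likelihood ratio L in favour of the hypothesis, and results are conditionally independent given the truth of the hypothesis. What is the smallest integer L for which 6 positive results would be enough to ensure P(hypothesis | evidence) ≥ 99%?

3

Prior odds = 0.135/0.865 = 27/173.
Target odds = 0.99/0.01 = 99.
Need L⁶ ≥ 99 ÷ (27/173) = 1903/3.
2⁶ = 64 < 1903/3 ≤ 729 = 3⁶, so L = 3.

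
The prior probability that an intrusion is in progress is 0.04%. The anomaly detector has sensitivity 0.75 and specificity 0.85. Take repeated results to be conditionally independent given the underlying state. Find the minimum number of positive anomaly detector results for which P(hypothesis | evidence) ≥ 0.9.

Prior odds: 0.0004 ÷ 0.9996 = 1/2499.
False-positive rate = 1 − 0.85 = 0.15; likelihood ratio of a positive = 0.75/0.15 = 5.
Target odds: 0.9 ÷ 0.1 = 9.
Require 5ⁿ ≥ 9 ÷ (1/2499) = 22491.
5⁶ = 15625 falls short of 22491 but 5⁷ = 78125 reaches it, so n = 7.

7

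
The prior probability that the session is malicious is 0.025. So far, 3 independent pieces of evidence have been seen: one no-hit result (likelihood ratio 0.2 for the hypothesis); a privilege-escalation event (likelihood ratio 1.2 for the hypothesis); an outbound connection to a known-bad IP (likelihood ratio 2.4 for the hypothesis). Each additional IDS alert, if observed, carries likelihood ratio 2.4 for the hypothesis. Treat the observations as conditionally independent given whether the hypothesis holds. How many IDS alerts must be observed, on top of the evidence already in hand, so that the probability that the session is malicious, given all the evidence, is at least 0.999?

13

Prior odds = 0.025/0.975 = 1/39.
Combined Bayes factor of the evidence already in hand = 0.2 × 1.2 × 2.4 = 0.576.
Odds after that evidence = (1/39) × 0.576 = 24/1625.
Target odds = 0.999/0.001 = 999.
Need 2.4ⁿ ≥ 999 ÷ (24/1625) = 67640.625.
2.4¹² ≈36520.3 falls short of 67640.625 but 2.4¹³ ≈87648.8 reaches it, so n = 13.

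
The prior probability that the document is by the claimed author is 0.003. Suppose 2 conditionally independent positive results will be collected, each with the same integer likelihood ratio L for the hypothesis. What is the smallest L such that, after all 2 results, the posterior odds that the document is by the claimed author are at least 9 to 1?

55

Prior odds = 0.003/0.997 = 3/997.
Target odds = 9.
Need L² ≥ 9 ÷ (3/997) = 2991.
54² = 2916 < 2991 ≤ 3025 = 55², so L = 55.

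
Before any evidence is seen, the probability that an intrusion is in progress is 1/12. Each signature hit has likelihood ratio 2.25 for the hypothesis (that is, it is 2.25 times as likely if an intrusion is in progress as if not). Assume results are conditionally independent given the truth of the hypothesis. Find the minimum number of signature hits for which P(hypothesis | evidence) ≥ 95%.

Prior odds = (1/12)/(11/12) = 1/11.
Likelihood ratio per signature hit = 2.25.
Target odds: 0.95 ÷ 0.05 = 19.
Need (1/11) × 2.25ⁿ ≥ 19, i.e. 2.25ⁿ ≥ 209.
2.25⁶ = 531441/4096 falls short of 209 but 2.25⁷ = 4782969/16384 reaches it, so n = 7.

7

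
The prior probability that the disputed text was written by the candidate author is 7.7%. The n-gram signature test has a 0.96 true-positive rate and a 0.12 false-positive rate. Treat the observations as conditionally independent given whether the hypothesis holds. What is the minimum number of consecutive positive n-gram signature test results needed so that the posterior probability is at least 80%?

Prior odds = 0.077/0.923 = 77/923.
Likelihood ratio of a positive result = 0.96/0.12 = 8.
Target posterior odds = 0.8/0.2 = 4.
Need (77/923) × 8ⁿ ≥ 4, i.e. 8ⁿ ≥ 3692/77.
8¹ = 8 falls short of 3692/77 but 8² = 64 reaches it, so n = 2.

2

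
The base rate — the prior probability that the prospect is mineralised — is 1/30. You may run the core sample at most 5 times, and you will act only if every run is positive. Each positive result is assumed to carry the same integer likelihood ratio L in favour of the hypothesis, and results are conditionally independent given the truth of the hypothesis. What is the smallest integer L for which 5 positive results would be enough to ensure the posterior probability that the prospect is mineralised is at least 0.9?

Prior odds = (1/30)/(29/30) = 1/29.
Target odds = 0.9/0.1 = 9.
Need L⁵ ≥ 9 ÷ (1/29) = 261.
3⁵ = 243 < 261 ≤ 1024 = 4⁵, so L = 4.

4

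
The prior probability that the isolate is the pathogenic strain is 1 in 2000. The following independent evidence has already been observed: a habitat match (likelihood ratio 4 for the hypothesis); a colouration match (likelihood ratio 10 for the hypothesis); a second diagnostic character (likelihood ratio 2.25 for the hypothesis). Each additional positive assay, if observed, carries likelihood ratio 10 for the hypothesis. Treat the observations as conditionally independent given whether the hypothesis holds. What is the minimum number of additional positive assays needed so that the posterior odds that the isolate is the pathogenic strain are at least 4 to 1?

Prior odds = 0.0005/0.9995 = 1/1999.
Combined Bayes factor of the evidence already in hand = 4 × 10 × 2.25 = 90.
Odds after that evidence = (1/1999) × 90 = 90/1999.
Target odds = 4.
Need 10ⁿ ≥ 4 ÷ (90/1999) = 3998/45.
10¹ = 10 falls short of 3998/45 but 10² = 100 reaches it, so n = 2.

2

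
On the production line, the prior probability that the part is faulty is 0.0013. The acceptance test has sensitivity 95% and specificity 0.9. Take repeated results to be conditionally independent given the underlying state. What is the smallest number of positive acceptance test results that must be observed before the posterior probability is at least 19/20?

5

Prior odds = 0.0013/0.9987 = 13/9987.
False-positive rate = 1 − 0.9 = 0.1; likelihood ratio of a positive = 0.95/0.1 = 9.5.
Target odds: 0.95 ÷ 0.05 = 19.
Need (13/9987) × 9.5ⁿ ≥ 19, i.e. 9.5ⁿ ≥ 189753/13.
9.5⁴ = 8145.0625 falls short of 189753/13 but 9.5⁵ = 77378.09375 reaches it, so n = 5.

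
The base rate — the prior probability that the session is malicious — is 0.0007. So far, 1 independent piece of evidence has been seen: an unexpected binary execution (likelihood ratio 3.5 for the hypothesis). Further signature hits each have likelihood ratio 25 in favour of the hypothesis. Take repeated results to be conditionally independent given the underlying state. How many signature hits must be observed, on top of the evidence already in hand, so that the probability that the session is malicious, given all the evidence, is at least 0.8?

Prior odds = 0.0007/0.9993 = 7/9993.
Bayes factor of the evidence already in hand = 3.5.
Odds after that evidence = (7/9993) × 3.5 = 49/19986.
Target odds = 0.8/0.2 = 4.
Need 25ⁿ ≥ 4 ÷ (49/19986) = 79944/49.
25² = 625 falls short of 79944/49 but 25³ = 15625 reaches it, so n = 3.

3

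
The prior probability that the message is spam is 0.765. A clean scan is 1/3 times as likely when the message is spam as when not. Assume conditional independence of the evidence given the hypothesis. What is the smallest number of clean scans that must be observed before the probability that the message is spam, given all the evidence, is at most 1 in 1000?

8

Prior odds: 0.765 ÷ 0.235 = 153/47.
Likelihood ratio per clean scan = 1/3.
Target odds: 0.001 ÷ 0.999 = 1/999.
Need (153/47) × (1/3)ⁿ ≤ 1/999, i.e. (1/3)ⁿ ≤ 47/152847.
(1/3)⁷ = 1/2187 is still above 47/152847 but (1/3)⁸ = 1/6561 is at or below it, so n = 8.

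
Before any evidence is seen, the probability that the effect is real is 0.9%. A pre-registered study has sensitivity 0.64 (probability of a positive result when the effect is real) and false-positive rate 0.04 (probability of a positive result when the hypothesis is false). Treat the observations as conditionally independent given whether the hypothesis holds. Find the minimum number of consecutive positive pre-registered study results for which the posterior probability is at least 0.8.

3

Prior odds: 0.009 ÷ 0.991 = 9/991.
Likelihood ratio of a positive result = 0.64/0.04 = 16.
Target posterior odds = 0.8/0.2 = 4.
Need (9/991) × 16ⁿ ≥ 4, i.e. 16ⁿ ≥ 3964/9.
16² = 256 falls short of 3964/9 but 16³ = 4096 reaches it, so n = 3.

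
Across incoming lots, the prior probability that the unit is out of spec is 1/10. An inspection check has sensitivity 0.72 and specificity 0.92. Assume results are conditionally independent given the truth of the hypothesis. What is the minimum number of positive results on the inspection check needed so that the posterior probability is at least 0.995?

4

Prior odds: 0.1 ÷ 0.9 = 1/9.
False-positive rate = 1 − 0.92 = 0.08; likelihood ratio of a positive = 0.72/0.08 = 9.
Target odds: 0.995 ÷ 0.005 = 199.
Require 9ⁿ ≥ 199 ÷ (1/9) = 1791.
9³ = 729 falls short of 1791 but 9⁴ = 6561 reaches it, so n = 4.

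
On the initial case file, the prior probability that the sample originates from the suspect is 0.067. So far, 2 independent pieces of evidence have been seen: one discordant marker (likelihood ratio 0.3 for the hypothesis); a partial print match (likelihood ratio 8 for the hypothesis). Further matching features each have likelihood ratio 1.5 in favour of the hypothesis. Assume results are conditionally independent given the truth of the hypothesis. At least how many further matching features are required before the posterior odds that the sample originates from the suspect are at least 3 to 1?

8

Prior odds = 0.067/0.933 = 67/933.
Combined Bayes factor of the evidence already in hand = 0.3 × 8 = 2.4.
Odds after that evidence = (67/933) × 2.4 = 268/1555.
Target odds = 3.
Need 1.5ⁿ ≥ 3 ÷ (268/1555) = 4665/268.
1.5⁷ = 17.0859375 falls short of 4665/268 but 1.5⁸ = 25.62890625 reaches it, so n = 8.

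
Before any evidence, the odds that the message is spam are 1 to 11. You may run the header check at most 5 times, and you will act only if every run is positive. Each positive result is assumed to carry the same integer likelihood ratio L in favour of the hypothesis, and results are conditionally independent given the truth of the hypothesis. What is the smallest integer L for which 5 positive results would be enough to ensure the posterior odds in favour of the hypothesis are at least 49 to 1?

Prior odds = 1/11.
Target odds = 49.
Need L⁵ ≥ 49 ÷ (1/11) = 539.
3⁵ = 243 < 539 ≤ 1024 = 4⁵, so L = 4.

4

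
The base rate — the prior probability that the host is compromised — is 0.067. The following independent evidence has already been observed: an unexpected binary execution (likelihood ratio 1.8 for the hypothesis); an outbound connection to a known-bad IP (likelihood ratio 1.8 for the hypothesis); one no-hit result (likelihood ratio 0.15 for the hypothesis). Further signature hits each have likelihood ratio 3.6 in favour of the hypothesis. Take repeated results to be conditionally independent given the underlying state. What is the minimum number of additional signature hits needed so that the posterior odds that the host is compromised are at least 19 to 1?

5

Prior odds = 0.067/0.933 = 67/933.
Combined Bayes factor of the evidence already in hand = 1.8 × 1.8 × 0.15 = 0.486.
Odds after that evidence = (67/933) × 0.486 = 5427/155500.
Target odds = 19.
Need 3.6ⁿ ≥ 19 ÷ (5427/155500) = 2954500/5427.
3.6⁴ = 167.9616 falls short of 2954500/5427 but 3.6⁵ = 604.66176 reaches it, so n = 5.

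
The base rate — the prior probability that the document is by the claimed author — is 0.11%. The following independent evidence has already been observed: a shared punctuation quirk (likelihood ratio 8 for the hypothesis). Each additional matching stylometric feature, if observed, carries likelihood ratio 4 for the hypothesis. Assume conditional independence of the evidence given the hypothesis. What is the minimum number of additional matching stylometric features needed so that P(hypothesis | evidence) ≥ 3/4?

5

Prior odds = 0.0011/0.9989 = 11/9989.
Bayes factor of the evidence already in hand = 8.
Odds after that evidence = (11/9989) × 8 = 88/9989.
Target odds = 0.75/0.25 = 3.
Need 4ⁿ ≥ 3 ÷ (88/9989) = 29967/88.
4⁴ = 256 falls short of 29967/88 but 4⁵ = 1024 reaches it, so n = 5.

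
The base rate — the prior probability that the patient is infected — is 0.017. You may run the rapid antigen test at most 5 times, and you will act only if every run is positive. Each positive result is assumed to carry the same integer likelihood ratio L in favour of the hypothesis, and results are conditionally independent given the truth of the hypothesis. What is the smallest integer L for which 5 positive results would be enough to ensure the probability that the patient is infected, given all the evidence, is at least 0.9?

Prior odds = 0.017/0.983 = 17/983.
Target odds = 0.9/0.1 = 9.
Need L⁵ ≥ 9 ÷ (17/983) = 8847/17.
3⁵ = 243 < 8847/17 ≤ 1024 = 4⁵, so L = 4.

4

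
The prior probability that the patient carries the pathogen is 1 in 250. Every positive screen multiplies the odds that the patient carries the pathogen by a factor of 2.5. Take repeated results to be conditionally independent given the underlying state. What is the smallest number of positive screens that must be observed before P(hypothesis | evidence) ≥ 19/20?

10

Prior odds: 0.004 ÷ 0.996 = 1/249.
Likelihood ratio per positive screen = 2.5.
Target posterior odds = 0.95/0.05 = 19.
Require 2.5ⁿ ≥ 19 ÷ (1/249) = 4731.
2.5⁹ = 1953125/512 falls short of 4731 but 2.5¹⁰ = 9765625/1024 reaches it, so n = 10.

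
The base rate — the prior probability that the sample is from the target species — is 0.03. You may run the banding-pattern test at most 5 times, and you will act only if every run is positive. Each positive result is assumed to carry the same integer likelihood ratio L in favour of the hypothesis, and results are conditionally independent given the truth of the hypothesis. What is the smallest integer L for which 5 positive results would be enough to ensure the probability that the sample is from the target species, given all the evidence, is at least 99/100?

6

Prior odds = 0.03/0.97 = 3/97.
Target odds = 0.99/0.01 = 99.
Need L⁵ ≥ 99 ÷ (3/97) = 3201.
5⁵ = 3125 < 3201 ≤ 7776 = 6⁵, so L = 6.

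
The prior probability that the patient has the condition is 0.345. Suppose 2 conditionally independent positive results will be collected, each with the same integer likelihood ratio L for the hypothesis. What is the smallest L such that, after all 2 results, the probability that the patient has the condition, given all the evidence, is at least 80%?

3

Prior odds = 0.345/0.655 = 69/131.
Target odds = 0.8/0.2 = 4.
Need L² ≥ 4 ÷ (69/131) = 524/69.
2² = 4 < 524/69 ≤ 9 = 3², so L = 3.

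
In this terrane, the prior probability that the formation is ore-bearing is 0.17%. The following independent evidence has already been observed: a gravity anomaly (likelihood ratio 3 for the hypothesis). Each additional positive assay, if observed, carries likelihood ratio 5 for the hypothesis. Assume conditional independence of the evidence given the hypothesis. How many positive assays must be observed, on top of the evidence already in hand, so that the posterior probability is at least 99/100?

7

Prior odds = 0.0017/0.9983 = 17/9983.
Bayes factor of the evidence already in hand = 3.
Odds after that evidence = (17/9983) × 3 = 51/9983.
Target odds = 0.99/0.01 = 99.
Need 5ⁿ ≥ 99 ÷ (51/9983) = 329439/17.
5⁶ = 15625 falls short of 329439/17 but 5⁷ = 78125 reaches it, so n = 7.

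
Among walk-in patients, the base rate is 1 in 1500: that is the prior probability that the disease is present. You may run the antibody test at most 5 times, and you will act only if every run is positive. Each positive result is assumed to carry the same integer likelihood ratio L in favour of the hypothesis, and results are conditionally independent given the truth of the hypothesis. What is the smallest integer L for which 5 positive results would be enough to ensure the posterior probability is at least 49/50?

10

Prior odds = (1/1500)/(1499/1500) = 1/1499.
Target odds = 0.98/0.02 = 49.
Need L⁵ ≥ 49 ÷ (1/1499) = 73451.
9⁵ = 59049 < 73451 ≤ 100000 = 10⁵, so L = 10.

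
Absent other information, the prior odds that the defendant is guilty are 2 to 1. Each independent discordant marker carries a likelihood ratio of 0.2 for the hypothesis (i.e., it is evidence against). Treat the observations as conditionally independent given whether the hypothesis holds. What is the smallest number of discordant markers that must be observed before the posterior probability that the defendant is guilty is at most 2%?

3

Prior odds = 2.
Likelihood ratio per discordant marker = 0.2.
Target posterior odds = 0.02/0.98 = 1/49.
Need 2 × 0.2ⁿ ≤ 1/49, i.e. 0.2ⁿ ≤ 1/98.
0.2² = 0.04 is still above 1/98 but 0.2³ = 0.008 is at or below it, so n = 3.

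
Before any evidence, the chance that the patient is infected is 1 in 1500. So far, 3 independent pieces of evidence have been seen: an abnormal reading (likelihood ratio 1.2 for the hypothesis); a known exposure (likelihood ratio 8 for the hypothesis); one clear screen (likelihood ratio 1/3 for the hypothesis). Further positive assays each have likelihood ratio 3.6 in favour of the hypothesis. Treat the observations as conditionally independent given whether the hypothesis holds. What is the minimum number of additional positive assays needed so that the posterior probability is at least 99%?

Prior odds = (1/1500)/(1499/1500) = 1/1499.
Combined Bayes factor of the evidence already in hand = 1.2 × 8 × (1/3) = 3.2.
Odds after that evidence = (1/1499) × 3.2 = 16/7495.
Target odds = 0.99/0.01 = 99.
Need 3.6ⁿ ≥ 99 ÷ (16/7495) = 46375.3125.
3.6⁸ ≈28211.1 falls short of 46375.3125 but 3.6⁹ ≈101560 reaches it, so n = 9.

9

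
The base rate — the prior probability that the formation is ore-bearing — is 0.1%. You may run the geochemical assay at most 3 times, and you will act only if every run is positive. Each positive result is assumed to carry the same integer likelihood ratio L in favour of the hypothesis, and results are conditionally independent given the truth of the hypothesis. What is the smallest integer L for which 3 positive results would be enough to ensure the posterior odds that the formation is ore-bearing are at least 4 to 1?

Prior odds = 0.001/0.999 = 1/999.
Target odds = 4.
Need L³ ≥ 4 ÷ (1/999) = 3996.
15³ = 3375 < 3996 ≤ 4096 = 16³, so L = 16.

16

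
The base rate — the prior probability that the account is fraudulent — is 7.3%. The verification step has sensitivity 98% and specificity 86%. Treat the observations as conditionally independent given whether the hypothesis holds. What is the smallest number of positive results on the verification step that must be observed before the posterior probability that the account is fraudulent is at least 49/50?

Prior odds: 0.073 ÷ 0.927 = 73/927.
False-positive rate = 1 − 0.86 = 0.14; likelihood ratio of a positive = 0.98/0.14 = 7.
Target odds: 0.98 ÷ 0.02 = 49.
Require 7ⁿ ≥ 49 ÷ (73/927) = 45423/73.
7³ = 343 falls short of 45423/73 but 7⁴ = 2401 reaches it, so n = 4.

4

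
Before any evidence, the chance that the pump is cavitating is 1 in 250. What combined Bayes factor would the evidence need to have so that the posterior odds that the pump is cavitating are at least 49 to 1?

12201

Prior odds = 0.004/0.996 = 1/249.
Target odds = 49.
Required Bayes factor = 49 ÷ (1/249) = 12201.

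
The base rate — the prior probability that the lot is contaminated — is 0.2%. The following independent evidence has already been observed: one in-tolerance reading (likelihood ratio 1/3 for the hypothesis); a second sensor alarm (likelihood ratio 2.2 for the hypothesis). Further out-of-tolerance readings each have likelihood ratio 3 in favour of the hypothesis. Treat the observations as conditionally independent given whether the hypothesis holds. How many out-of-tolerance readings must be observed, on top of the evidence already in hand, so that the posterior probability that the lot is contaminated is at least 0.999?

Prior odds = 0.002/0.998 = 1/499.
Combined Bayes factor of the evidence already in hand = (1/3) × 2.2 = 11/15.
Odds after that evidence = (1/499) × 11/15 = 11/7485.
Target odds = 0.999/0.001 = 999.
Need 3ⁿ ≥ 999 ÷ (11/7485) = 7477515/11.
3¹² = 531441 falls short of 7477515/11 but 3¹³ = 1594323 reaches it, so n = 13.

13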